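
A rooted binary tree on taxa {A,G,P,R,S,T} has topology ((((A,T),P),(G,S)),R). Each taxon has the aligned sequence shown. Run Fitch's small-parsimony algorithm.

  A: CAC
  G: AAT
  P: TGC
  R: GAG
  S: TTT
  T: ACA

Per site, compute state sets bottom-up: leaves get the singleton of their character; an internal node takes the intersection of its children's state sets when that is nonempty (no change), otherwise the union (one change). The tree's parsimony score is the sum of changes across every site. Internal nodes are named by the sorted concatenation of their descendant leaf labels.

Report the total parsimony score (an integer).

10

[col 0] AT: children A:{C}, T:{A} ∪→ {A,C}; cost 1
[col 0] APT: children AT:{A,C}, P:{T} ∪→ {A,C,T}; cost 1
[col 0] GS: children G:{A}, S:{T} ∪→ {A,T}; cost 1
[col 0] AGPST: children APT:{A,C,T}, GS:{A,T} ∩→ {A,T}; cost 0
[col 0] AGPRST: children AGPST:{A,T}, R:{G} ∪→ {A,G,T}; cost 1
[col 1] AT: children A:{A}, T:{C} ∪→ {A,C}; cost 1
[col 1] APT: children AT:{A,C}, P:{G} ∪→ {A,C,G}; cost 1
[col 1] GS: children G:{A}, S:{T} ∪→ {A,T}; cost 1
[col 1] AGPST: children APT:{A,C,G}, GS:{A,T} ∩→ {A}; cost 0
[col 1] AGPRST: children AGPST:{A}, R:{A} ∩→ {A}; cost 0
[col 2] AT: children A:{C}, T:{A} ∪→ {A,C}; cost 1
[col 2] APT: children AT:{A,C}, P:{C} ∩→ {C}; cost 0
[col 2] GS: children G:{T}, S:{T} ∩→ {T}; cost 0
[col 2] AGPST: children APT:{C}, GS:{T} ∪→ {C,T}; cost 1
[col 2] AGPRST: children AGPST:{C,T}, R:{G} ∪→ {C,G,T}; cost 1
per-site changes: [4, 3, 3]; total = 10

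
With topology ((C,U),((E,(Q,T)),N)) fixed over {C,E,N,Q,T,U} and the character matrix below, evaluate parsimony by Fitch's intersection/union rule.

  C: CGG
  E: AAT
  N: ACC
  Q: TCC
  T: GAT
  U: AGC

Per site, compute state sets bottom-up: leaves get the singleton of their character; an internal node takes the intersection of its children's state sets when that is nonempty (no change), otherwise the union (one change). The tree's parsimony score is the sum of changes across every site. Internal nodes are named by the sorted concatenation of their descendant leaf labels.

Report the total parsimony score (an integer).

9

[col 0] CU: children C:{C}, U:{A} ∪→ {A,C}; cost 1
[col 0] QT: children Q:{T}, T:{G} ∪→ {G,T}; cost 1
[col 0] EQT: children E:{A}, QT:{G,T} ∪→ {A,G,T}; cost 1
[col 0] ENQT: children EQT:{A,G,T}, N:{A} ∩→ {A}; cost 0
[col 0] CENQTU: children CU:{A,C}, ENQT:{A} ∩→ {A}; cost 0
[col 1] CU: children C:{G}, U:{G} ∩→ {G}; cost 0
[col 1] QT: children Q:{C}, T:{A} ∪→ {A,C}; cost 1
[col 1] EQT: children E:{A}, QT:{A,C} ∩→ {A}; cost 0
[col 1] ENQT: children EQT:{A}, N:{C} ∪→ {A,C}; cost 1
[col 1] CENQTU: children CU:{G}, ENQT:{A,C} ∪→ {A,C,G}; cost 1
[col 2] CU: children C:{G}, U:{C} ∪→ {C,G}; cost 1
[col 2] QT: children Q:{C}, T:{T} ∪→ {C,T}; cost 1
[col 2] EQT: children E:{T}, QT:{C,T} ∩→ {T}; cost 0
[col 2] ENQT: children EQT:{T}, N:{C} ∪→ {C,T}; cost 1
[col 2] CENQTU: children CU:{C,G}, ENQT:{C,T} ∩→ {C}; cost 0
per-site changes: [3, 3, 3]; total = 9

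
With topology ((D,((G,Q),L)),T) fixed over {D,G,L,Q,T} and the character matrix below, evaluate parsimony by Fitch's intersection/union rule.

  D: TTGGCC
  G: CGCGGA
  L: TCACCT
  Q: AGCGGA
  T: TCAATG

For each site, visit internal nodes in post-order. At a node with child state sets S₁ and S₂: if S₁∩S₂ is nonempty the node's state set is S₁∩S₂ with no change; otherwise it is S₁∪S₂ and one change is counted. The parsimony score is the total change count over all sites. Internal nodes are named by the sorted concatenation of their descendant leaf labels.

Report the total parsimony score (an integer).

13

[col 0] GQ: children G:{C}, Q:{A} ∪→ {A,C}; cost 1
[col 0] GLQ: children GQ:{A,C}, L:{T} ∪→ {A,C,T}; cost 1
[col 0] DGLQ: children D:{T}, GLQ:{A,C,T} ∩→ {T}; cost 0
[col 0] DGLQT: children DGLQ:{T}, T:{T} ∩→ {T}; cost 0
[col 1] GQ: children G:{G}, Q:{G} ∩→ {G}; cost 0
[col 1] GLQ: children GQ:{G}, L:{C} ∪→ {C,G}; cost 1
[col 1] DGLQ: children D:{T}, GLQ:{C,G} ∪→ {C,G,T}; cost 1
[col 1] DGLQT: children DGLQ:{C,G,T}, T:{C} ∩→ {C}; cost 0
[col 2] GQ: children G:{C}, Q:{C} ∩→ {C}; cost 0
[col 2] GLQ: children GQ:{C}, L:{A} ∪→ {A,C}; cost 1
[col 2] DGLQ: children D:{G}, GLQ:{A,C} ∪→ {A,C,G}; cost 1
[col 2] DGLQT: children DGLQ:{A,C,G}, T:{A} ∩→ {A}; cost 0
[col 3] GQ: children G:{G}, Q:{G} ∩→ {G}; cost 0
[col 3] GLQ: children GQ:{G}, L:{C} ∪→ {C,G}; cost 1
[col 3] DGLQ: children D:{G}, GLQ:{C,G} ∩→ {G}; cost 0
[col 3] DGLQT: children DGLQ:{G}, T:{A} ∪→ {A,G}; cost 1
[col 4] GQ: children G:{G}, Q:{G} ∩→ {G}; cost 0
[col 4] GLQ: children GQ:{G}, L:{C} ∪→ {C,G}; cost 1
[col 4] DGLQ: children D:{C}, GLQ:{C,G} ∩→ {C}; cost 0
[col 4] DGLQT: children DGLQ:{C}, T:{T} ∪→ {C,T}; cost 1
[col 5] GQ: children G:{A}, Q:{A} ∩→ {A}; cost 0
[col 5] GLQ: children GQ:{A}, L:{T} ∪→ {A,T}; cost 1
[col 5] DGLQ: children D:{C}, GLQ:{A,T} ∪→ {A,C,T}; cost 1
[col 5] DGLQT: children DGLQ:{A,C,T}, T:{G} ∪→ {A,C,G,T}; cost 1
per-site changes: [2, 2, 2, 2, 2, 3]; total = 13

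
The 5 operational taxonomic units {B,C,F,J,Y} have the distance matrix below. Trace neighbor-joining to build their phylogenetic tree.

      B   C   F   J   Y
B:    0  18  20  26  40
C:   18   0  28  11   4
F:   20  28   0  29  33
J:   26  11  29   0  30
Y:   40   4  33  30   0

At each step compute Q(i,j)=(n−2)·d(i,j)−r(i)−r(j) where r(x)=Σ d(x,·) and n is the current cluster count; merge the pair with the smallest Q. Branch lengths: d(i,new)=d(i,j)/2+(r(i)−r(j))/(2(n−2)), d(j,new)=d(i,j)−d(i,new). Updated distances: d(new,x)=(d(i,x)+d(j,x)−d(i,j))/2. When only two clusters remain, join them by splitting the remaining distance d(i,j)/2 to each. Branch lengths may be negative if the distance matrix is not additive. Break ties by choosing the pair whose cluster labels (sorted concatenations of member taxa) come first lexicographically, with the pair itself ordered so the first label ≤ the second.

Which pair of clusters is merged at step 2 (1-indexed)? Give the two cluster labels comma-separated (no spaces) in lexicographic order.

B,F

step 1: merge (C,Y) at d=4, Q=-156; branch lengths C→-17/3, Y→29/3; new cluster CY
  updated: d(B,CY)=27, d(CY,F)=57/2, d(CY,J)=37/2
step 2: merge (B,F) at d=20, Q=-221/2; branch lengths B→71/8, F→89/8; new cluster BF
  updated: d(BF,CY)=71/4, d(BF,J)=35/2
step 3: merge (BF,CY) at d=71/4, Q=-215/4; branch lengths BF→67/8, CY→75/8; new cluster BCFY
  updated: d(BCFY,J)=73/8
step 4: merge (BCFY,J) at d=73/8; branch lengths BCFY→73/16, J→73/16; new cluster BCFJY
final tree: (((B:71/8,F:89/8):67/8,(C:-17/3,Y:29/3):75/8):73/16,J:73/16)
total length: 407/8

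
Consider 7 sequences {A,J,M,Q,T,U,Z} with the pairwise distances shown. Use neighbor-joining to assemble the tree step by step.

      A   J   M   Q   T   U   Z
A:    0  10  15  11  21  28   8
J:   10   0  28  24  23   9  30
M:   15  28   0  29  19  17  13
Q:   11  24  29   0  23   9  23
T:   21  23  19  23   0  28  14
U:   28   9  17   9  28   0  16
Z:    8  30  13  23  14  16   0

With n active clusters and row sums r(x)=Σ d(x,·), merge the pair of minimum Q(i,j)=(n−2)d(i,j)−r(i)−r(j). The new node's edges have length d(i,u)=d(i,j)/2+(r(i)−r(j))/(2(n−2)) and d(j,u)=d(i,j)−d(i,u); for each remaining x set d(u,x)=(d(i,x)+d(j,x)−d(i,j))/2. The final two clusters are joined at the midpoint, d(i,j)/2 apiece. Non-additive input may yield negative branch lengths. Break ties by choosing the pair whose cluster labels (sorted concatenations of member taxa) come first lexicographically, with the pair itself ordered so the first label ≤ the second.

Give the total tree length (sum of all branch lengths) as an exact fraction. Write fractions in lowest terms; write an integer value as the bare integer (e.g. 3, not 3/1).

1759/32

step 1: merge (J,U) at d=9, Q=-186; branch lengths J→31/5, U→14/5; new cluster JU
  updated: d(A,JU)=29/2, d(JU,M)=18, d(JU,Q)=12, d(JU,T)=21, d(JU,Z)=37/2
step 2: merge (JU,Q) at d=12, Q=-134; branch lengths JU→17/4, Q→31/4; new cluster JQU
  updated: d(A,JQU)=27/4, d(JQU,M)=35/2, d(JQU,T)=16, d(JQU,Z)=59/4
step 3: merge (A,JQU) at d=27/4, Q=-171/2; branch lengths A→8/3, JQU→49/12; new cluster AJQU
  updated: d(AJQU,M)=103/8, d(AJQU,T)=121/8, d(AJQU,Z)=8
step 4: merge (AJQU,M) at d=103/8, Q=-441/8; branch lengths AJQU→135/32, M→277/32; new cluster AJMQU
  updated: d(AJMQU,T)=85/8, d(AJMQU,Z)=65/16
step 5: merge (AJMQU,T) at d=85/8, Q=-459/16; branch lengths AJMQU→11/32, T→329/32; new cluster AJMQTU
  updated: d(AJMQTU,Z)=119/32
step 6: merge (AJMQTU,Z) at d=119/32; branch lengths AJMQTU→119/64, Z→119/64; new cluster AJMQTUZ
final tree: ((((A:8/3,((J:31/5,U:14/5):17/4,Q:31/4):49/12):135/32,M:277/32):11/32,T:329/32):119/64,Z:119/64)
total length: 1759/32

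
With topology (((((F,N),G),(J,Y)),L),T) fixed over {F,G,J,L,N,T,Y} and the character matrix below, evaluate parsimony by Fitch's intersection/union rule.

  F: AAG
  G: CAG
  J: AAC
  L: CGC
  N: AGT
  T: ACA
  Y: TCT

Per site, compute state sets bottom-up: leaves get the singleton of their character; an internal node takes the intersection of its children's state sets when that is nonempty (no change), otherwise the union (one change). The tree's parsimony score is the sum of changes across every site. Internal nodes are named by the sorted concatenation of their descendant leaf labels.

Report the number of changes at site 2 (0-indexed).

FN@0: {A} ∩ {A} = {A} (intersection, +0)
FGN@0: {A} ∪ {C} = {A,C} (union, +1)
JY@0: {A} ∪ {T} = {A,T} (union, +1)
FGJNY@0: {A,C} ∩ {A,T} = {A} (intersection, +0)
FGJLNY@0: {A} ∪ {C} = {A,C} (union, +1)
FGJLNTY@0: {A,C} ∩ {A} = {A} (intersection, +0)
FN@1: {A} ∪ {G} = {A,G} (union, +1)
FGN@1: {A,G} ∩ {A} = {A} (intersection, +0)
JY@1: {A} ∪ {C} = {A,C} (union, +1)
FGJNY@1: {A} ∩ {A,C} = {A} (intersection, +0)
FGJLNY@1: {A} ∪ {G} = {A,G} (union, +1)
FGJLNTY@1: {A,G} ∪ {C} = {A,C,G} (union, +1)
FN@2: {G} ∪ {T} = {G,T} (union, +1)
FGN@2: {G,T} ∩ {G} = {G} (intersection, +0)
JY@2: {C} ∪ {T} = {C,T} (union, +1)
FGJNY@2: {G} ∪ {C,T} = {C,G,T} (union, +1)
FGJLNY@2: {C,G,T} ∩ {C} = {C} (intersection, +0)
FGJLNTY@2: {C} ∪ {A} = {A,C} (union, +1)
per-site changes: [3, 4, 4]; total = 11

4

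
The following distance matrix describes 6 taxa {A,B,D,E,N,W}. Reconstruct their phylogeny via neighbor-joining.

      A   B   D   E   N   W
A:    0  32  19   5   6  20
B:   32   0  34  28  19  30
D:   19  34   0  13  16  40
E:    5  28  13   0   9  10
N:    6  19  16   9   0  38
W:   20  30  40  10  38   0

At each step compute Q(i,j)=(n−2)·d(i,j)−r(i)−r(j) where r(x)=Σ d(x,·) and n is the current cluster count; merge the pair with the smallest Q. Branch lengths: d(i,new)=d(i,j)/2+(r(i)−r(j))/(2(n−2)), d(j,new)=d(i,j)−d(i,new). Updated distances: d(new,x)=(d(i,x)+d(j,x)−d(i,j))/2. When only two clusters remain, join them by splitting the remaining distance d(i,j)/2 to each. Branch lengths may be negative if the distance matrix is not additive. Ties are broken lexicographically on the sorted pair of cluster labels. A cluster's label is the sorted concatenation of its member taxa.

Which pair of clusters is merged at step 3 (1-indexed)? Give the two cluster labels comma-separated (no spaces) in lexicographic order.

1. join E+W (d=10, Q=-163) ⇒ EW; edges |E|=-33/8, |W|=113/8
  updated: d(A,EW)=15/2, d(B,EW)=24, d(D,EW)=43/2, d(EW,N)=37/2
2. join A+EW (d=15/2, Q=-227/2) ⇒ AEW; edges |A|=31/12, |EW|=59/12
  updated: d(AEW,B)=97/4, d(AEW,D)=33/2, d(AEW,N)=17/2
3. join AEW+D (d=33/2, Q=-331/4) ⇒ ADEW; edges |AEW|=63/16, |D|=201/16
  updated: d(ADEW,B)=167/8, d(ADEW,N)=4
4. join ADEW+B (d=167/8, Q=-351/8) ⇒ ABDEW; edges |ADEW|=47/16, |B|=287/16
  updated: d(ABDEW,N)=17/16
5. join ABDEW+N (d=17/16) ⇒ ABDENW; edges |ABDEW|=17/32, |N|=17/32
final tree: ((((A:31/12,(E:-33/8,W:113/8):59/12):63/16,D:201/16):47/16,B:287/16):17/32,N:17/32)
total length: 895/16

AEW,D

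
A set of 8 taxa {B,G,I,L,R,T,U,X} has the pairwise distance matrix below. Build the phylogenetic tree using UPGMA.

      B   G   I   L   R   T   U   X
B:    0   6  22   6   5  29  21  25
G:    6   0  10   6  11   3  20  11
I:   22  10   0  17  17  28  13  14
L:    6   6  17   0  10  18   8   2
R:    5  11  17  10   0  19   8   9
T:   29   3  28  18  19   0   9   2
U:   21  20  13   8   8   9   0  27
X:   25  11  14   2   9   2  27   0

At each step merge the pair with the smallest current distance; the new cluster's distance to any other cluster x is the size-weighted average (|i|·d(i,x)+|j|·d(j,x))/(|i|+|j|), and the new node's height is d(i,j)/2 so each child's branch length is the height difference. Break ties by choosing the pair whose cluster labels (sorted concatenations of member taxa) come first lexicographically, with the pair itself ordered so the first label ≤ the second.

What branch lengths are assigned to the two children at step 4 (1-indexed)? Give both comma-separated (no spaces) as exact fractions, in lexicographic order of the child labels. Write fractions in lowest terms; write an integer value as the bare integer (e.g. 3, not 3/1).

iteration 1: select L,X (d=2); attach at lengths (1, 1); label the merged cluster LX
  updated: d(B,LX)=31/2, d(G,LX)=17/2, d(I,LX)=31/2, d(LX,R)=19/2, d(LX,T)=10, d(LX,U)=35/2
iteration 2: select G,T (d=3); attach at lengths (3/2, 3/2); label the merged cluster GT
  updated: d(B,GT)=35/2, d(GT,I)=19, d(GT,LX)=37/4, d(GT,R)=15, d(GT,U)=29/2
iteration 3: select B,R (d=5); attach at lengths (5/2, 5/2); label the merged cluster BR
  updated: d(BR,GT)=65/4, d(BR,I)=39/2, d(BR,LX)=25/2, d(BR,U)=29/2
iteration 4: select GT,LX (d=37/4); attach at lengths (25/8, 29/8); label the merged cluster GLTX
  updated: d(BR,GLTX)=115/8, d(GLTX,I)=69/4, d(GLTX,U)=16
iteration 5: select I,U (d=13); attach at lengths (13/2, 13/2); label the merged cluster IU
  updated: d(BR,IU)=17, d(GLTX,IU)=133/8
iteration 6: select BR,GLTX (d=115/8); attach at lengths (75/16, 41/16); label the merged cluster BGLRTX
  updated: d(BGLRTX,IU)=67/4
iteration 7: select BGLRTX,IU (d=67/4); attach at lengths (19/16, 15/8); label the merged cluster BGILRTUX
final tree: (((B:5/2,R:5/2):75/16,((G:3/2,T:3/2):25/8,(L:1,X:1):29/8):41/16):19/16,(I:13/2,U:13/2):15/8)
total length: 641/16

25/8,29/8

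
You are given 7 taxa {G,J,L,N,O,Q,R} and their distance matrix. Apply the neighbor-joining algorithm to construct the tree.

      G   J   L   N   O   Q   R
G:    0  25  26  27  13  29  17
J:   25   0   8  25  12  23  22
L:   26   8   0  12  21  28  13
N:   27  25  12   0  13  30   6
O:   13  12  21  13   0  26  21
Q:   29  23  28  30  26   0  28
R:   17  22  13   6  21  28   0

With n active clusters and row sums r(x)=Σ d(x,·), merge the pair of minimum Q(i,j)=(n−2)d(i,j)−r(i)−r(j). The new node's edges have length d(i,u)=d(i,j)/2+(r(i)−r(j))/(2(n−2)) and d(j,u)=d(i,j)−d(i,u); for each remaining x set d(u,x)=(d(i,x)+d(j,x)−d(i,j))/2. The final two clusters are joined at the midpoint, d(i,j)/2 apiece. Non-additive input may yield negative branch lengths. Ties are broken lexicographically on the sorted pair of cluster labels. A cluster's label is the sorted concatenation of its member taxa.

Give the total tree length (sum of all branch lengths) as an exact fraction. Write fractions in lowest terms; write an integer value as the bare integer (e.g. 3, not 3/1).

479/8

1. join N+R (d=6, Q=-190) ⇒ NR; edges |N|=18/5, |R|=12/5
  updated: d(G,NR)=19, d(J,NR)=41/2, d(L,NR)=19/2, d(NR,O)=14, d(NR,Q)=26
2. join J+L (d=8, Q=-149) ⇒ JL; edges |J|=7/2, |L|=9/2
  updated: d(G,JL)=43/2, d(JL,NR)=11, d(JL,O)=25/2, d(JL,Q)=43/2
3. join G+O (d=13, Q=-109) ⇒ GO; edges |G|=28/3, |O|=11/3
  updated: d(GO,JL)=21/2, d(GO,NR)=10, d(GO,Q)=21
4. join GO+NR (d=10, Q=-137/2) ⇒ GNOR; edges |GO|=29/8, |NR|=51/8
  updated: d(GNOR,JL)=23/4, d(GNOR,Q)=37/2
5. join GNOR+JL (d=23/4, Q=-183/4) ⇒ GJLNOR; edges |GNOR|=11/8, |JL|=35/8
  updated: d(GJLNOR,Q)=137/8
6. join GJLNOR+Q (d=137/8) ⇒ GJLNOQR; edges |GJLNOR|=137/16, |Q|=137/16
final tree: ((((G:28/3,O:11/3):29/8,(N:18/5,R:12/5):51/8):11/8,(J:7/2,L:9/2):35/8):137/16,Q:137/16)
total length: 479/8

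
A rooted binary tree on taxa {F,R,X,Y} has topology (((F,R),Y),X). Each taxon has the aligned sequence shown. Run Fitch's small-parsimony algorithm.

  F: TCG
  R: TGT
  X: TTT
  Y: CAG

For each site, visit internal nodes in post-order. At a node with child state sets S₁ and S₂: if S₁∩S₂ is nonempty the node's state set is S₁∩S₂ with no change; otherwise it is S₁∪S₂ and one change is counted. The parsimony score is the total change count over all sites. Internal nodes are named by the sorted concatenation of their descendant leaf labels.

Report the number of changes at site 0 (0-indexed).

site 0, node FR: F={T} ∩ R={T} → {T} (+0)
site 0, node FRY: FR={T} ∪ Y={C} → {C,T} (+1)
site 0, node FRXY: FRY={C,T} ∩ X={T} → {T} (+0)
site 1, node FR: F={C} ∪ R={G} → {C,G} (+1)
site 1, node FRY: FR={C,G} ∪ Y={A} → {A,C,G} (+1)
site 1, node FRXY: FRY={A,C,G} ∪ X={T} → {A,C,G,T} (+1)
site 2, node FR: F={G} ∪ R={T} → {G,T} (+1)
site 2, node FRY: FR={G,T} ∩ Y={G} → {G} (+0)
site 2, node FRXY: FRY={G} ∪ X={T} → {G,T} (+1)
per-site changes: [1, 3, 2]; total = 6

1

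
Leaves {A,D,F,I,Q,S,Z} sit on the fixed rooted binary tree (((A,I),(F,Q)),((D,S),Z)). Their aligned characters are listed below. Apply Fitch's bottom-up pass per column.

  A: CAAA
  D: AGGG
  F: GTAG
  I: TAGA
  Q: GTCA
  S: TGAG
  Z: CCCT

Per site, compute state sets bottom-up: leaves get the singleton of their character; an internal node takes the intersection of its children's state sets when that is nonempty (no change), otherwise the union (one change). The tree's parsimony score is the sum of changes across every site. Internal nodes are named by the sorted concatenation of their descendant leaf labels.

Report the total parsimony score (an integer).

14

site 0, node AI: A={C} ∪ I={T} → {C,T} (+1)
site 0, node FQ: F={G} ∩ Q={G} → {G} (+0)
site 0, node AFIQ: AI={C,T} ∪ FQ={G} → {C,G,T} (+1)
site 0, node DS: D={A} ∪ S={T} → {A,T} (+1)
site 0, node DSZ: DS={A,T} ∪ Z={C} → {A,C,T} (+1)
site 0, node ADFIQSZ: AFIQ={C,G,T} ∩ DSZ={A,C,T} → {C,T} (+0)
site 1, node AI: A={A} ∩ I={A} → {A} (+0)
site 1, node FQ: F={T} ∩ Q={T} → {T} (+0)
site 1, node AFIQ: AI={A} ∪ FQ={T} → {A,T} (+1)
site 1, node DS: D={G} ∩ S={G} → {G} (+0)
site 1, node DSZ: DS={G} ∪ Z={C} → {C,G} (+1)
site 1, node ADFIQSZ: AFIQ={A,T} ∪ DSZ={C,G} → {A,C,G,T} (+1)
site 2, node AI: A={A} ∪ I={G} → {A,G} (+1)
site 2, node FQ: F={A} ∪ Q={C} → {A,C} (+1)
site 2, node AFIQ: AI={A,G} ∩ FQ={A,C} → {A} (+0)
site 2, node DS: D={G} ∪ S={A} → {A,G} (+1)
site 2, node DSZ: DS={A,G} ∪ Z={C} → {A,C,G} (+1)
site 2, node ADFIQSZ: AFIQ={A} ∩ DSZ={A,C,G} → {A} (+0)
site 3, node AI: A={A} ∩ I={A} → {A} (+0)
site 3, node FQ: F={G} ∪ Q={A} → {A,G} (+1)
site 3, node AFIQ: AI={A} ∩ FQ={A,G} → {A} (+0)
site 3, node DS: D={G} ∩ S={G} → {G} (+0)
site 3, node DSZ: DS={G} ∪ Z={T} → {G,T} (+1)
site 3, node ADFIQSZ: AFIQ={A} ∪ DSZ={G,T} → {A,G,T} (+1)
per-site changes: [4, 3, 4, 3]; total = 14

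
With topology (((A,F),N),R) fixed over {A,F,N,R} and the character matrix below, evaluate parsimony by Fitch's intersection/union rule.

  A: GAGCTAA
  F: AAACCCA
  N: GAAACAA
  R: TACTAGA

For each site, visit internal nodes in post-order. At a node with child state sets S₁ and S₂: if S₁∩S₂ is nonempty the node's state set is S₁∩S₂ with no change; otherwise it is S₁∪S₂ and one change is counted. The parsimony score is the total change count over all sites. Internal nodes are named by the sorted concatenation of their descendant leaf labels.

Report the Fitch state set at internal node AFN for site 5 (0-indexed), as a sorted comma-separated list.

A

AF@0: {G} ∪ {A} = {A,G} (union, +1)
AFN@0: {A,G} ∩ {G} = {G} (intersection, +0)
AFNR@0: {G} ∪ {T} = {G,T} (union, +1)
AF@1: {A} ∩ {A} = {A} (intersection, +0)
AFN@1: {A} ∩ {A} = {A} (intersection, +0)
AFNR@1: {A} ∩ {A} = {A} (intersection, +0)
AF@2: {G} ∪ {A} = {A,G} (union, +1)
AFN@2: {A,G} ∩ {A} = {A} (intersection, +0)
AFNR@2: {A} ∪ {C} = {A,C} (union, +1)
AF@3: {C} ∩ {C} = {C} (intersection, +0)
AFN@3: {C} ∪ {A} = {A,C} (union, +1)
AFNR@3: {A,C} ∪ {T} = {A,C,T} (union, +1)
AF@4: {T} ∪ {C} = {C,T} (union, +1)
AFN@4: {C,T} ∩ {C} = {C} (intersection, +0)
AFNR@4: {C} ∪ {A} = {A,C} (union, +1)
AF@5: {A} ∪ {C} = {A,C} (union, +1)
AFN@5: {A,C} ∩ {A} = {A} (intersection, +0)
AFNR@5: {A} ∪ {G} = {A,G} (union, +1)
AF@6: {A} ∩ {A} = {A} (intersection, +0)
AFN@6: {A} ∩ {A} = {A} (intersection, +0)
AFNR@6: {A} ∩ {A} = {A} (intersection, +0)
per-site changes: [2, 0, 2, 2, 2, 2, 0]; total = 10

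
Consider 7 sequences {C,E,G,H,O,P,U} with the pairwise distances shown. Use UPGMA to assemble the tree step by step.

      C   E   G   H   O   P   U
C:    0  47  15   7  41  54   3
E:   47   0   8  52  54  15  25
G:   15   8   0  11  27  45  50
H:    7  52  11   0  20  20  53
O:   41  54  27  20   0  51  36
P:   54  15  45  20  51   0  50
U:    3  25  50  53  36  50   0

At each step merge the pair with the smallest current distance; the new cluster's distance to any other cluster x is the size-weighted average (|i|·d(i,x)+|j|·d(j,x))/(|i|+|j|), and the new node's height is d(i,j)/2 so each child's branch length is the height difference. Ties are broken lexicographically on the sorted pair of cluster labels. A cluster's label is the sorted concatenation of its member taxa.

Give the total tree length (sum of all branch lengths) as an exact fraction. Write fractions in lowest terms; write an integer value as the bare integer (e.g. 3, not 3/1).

685/8

iteration 1: select C,U (d=3); attach at lengths (3/2, 3/2); label the merged cluster CU
  updated: d(CU,E)=36, d(CU,G)=65/2, d(CU,H)=30, d(CU,O)=77/2, d(CU,P)=52
iteration 2: select E,G (d=8); attach at lengths (4, 4); label the merged cluster EG
  updated: d(CU,EG)=137/4, d(EG,H)=63/2, d(EG,O)=81/2, d(EG,P)=30
iteration 3: select H,O (d=20); attach at lengths (10, 10); label the merged cluster HO
  updated: d(CU,HO)=137/4, d(EG,HO)=36, d(HO,P)=71/2
iteration 4: select EG,P (d=30); attach at lengths (11, 15); label the merged cluster EGP
  updated: d(CU,EGP)=241/6, d(EGP,HO)=215/6
iteration 5: select CU,HO (d=137/4); attach at lengths (125/8, 57/8); label the merged cluster CHOU
  updated: d(CHOU,EGP)=38
iteration 6: select CHOU,EGP (d=38); attach at lengths (15/8, 4); label the merged cluster CEGHOPU
final tree: (((C:3/2,U:3/2):125/8,(H:10,O:10):57/8):15/8,((E:4,G:4):11,P:15):4)
total length: 685/8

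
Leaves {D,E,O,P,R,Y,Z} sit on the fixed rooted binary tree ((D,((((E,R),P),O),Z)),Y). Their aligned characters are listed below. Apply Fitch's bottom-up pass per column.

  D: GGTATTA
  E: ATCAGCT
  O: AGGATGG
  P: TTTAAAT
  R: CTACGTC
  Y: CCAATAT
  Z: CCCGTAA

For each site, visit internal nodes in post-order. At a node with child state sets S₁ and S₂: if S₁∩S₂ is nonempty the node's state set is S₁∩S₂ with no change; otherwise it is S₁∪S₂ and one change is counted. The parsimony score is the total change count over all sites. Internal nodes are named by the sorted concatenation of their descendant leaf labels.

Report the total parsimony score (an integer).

site 0, node ER: E={A} ∪ R={C} → {A,C} (+1)
site 0, node EPR: ER={A,C} ∪ P={T} → {A,C,T} (+1)
site 0, node EOPR: EPR={A,C,T} ∩ O={A} → {A} (+0)
site 0, node EOPRZ: EOPR={A} ∪ Z={C} → {A,C} (+1)
site 0, node DEOPRZ: D={G} ∪ EOPRZ={A,C} → {A,C,G} (+1)
site 0, node DEOPRYZ: DEOPRZ={A,C,G} ∩ Y={C} → {C} (+0)
site 1, node ER: E={T} ∩ R={T} → {T} (+0)
site 1, node EPR: ER={T} ∩ P={T} → {T} (+0)
site 1, node EOPR: EPR={T} ∪ O={G} → {G,T} (+1)
site 1, node EOPRZ: EOPR={G,T} ∪ Z={C} → {C,G,T} (+1)
site 1, node DEOPRZ: D={G} ∩ EOPRZ={C,G,T} → {G} (+0)
site 1, node DEOPRYZ: DEOPRZ={G} ∪ Y={C} → {C,G} (+1)
site 2, node ER: E={C} ∪ R={A} → {A,C} (+1)
site 2, node EPR: ER={A,C} ∪ P={T} → {A,C,T} (+1)
site 2, node EOPR: EPR={A,C,T} ∪ O={G} → {A,C,G,T} (+1)
site 2, node EOPRZ: EOPR={A,C,G,T} ∩ Z={C} → {C} (+0)
site 2, node DEOPRZ: D={T} ∪ EOPRZ={C} → {C,T} (+1)
site 2, node DEOPRYZ: DEOPRZ={C,T} ∪ Y={A} → {A,C,T} (+1)
site 3, node ER: E={A} ∪ R={C} → {A,C} (+1)
site 3, node EPR: ER={A,C} ∩ P={A} → {A} (+0)
site 3, node EOPR: EPR={A} ∩ O={A} → {A} (+0)
site 3, node EOPRZ: EOPR={A} ∪ Z={G} → {A,G} (+1)
site 3, node DEOPRZ: D={A} ∩ EOPRZ={A,G} → {A} (+0)
site 3, node DEOPRYZ: DEOPRZ={A} ∩ Y={A} → {A} (+0)
site 4, node ER: E={G} ∩ R={G} → {G} (+0)
site 4, node EPR: ER={G} ∪ P={A} → {A,G} (+1)
site 4, node EOPR: EPR={A,G} ∪ O={T} → {A,G,T} (+1)
site 4, node EOPRZ: EOPR={A,G,T} ∩ Z={T} → {T} (+0)
site 4, node DEOPRZ: D={T} ∩ EOPRZ={T} → {T} (+0)
site 4, node DEOPRYZ: DEOPRZ={T} ∩ Y={T} → {T} (+0)
site 5, node ER: E={C} ∪ R={T} → {C,T} (+1)
site 5, node EPR: ER={C,T} ∪ P={A} → {A,C,T} (+1)
site 5, node EOPR: EPR={A,C,T} ∪ O={G} → {A,C,G,T} (+1)
site 5, node EOPRZ: EOPR={A,C,G,T} ∩ Z={A} → {A} (+0)
site 5, node DEOPRZ: D={T} ∪ EOPRZ={A} → {A,T} (+1)
site 5, node DEOPRYZ: DEOPRZ={A,T} ∩ Y={A} → {A} (+0)
site 6, node ER: E={T} ∪ R={C} → {C,T} (+1)
site 6, node EPR: ER={C,T} ∩ P={T} → {T} (+0)
site 6, node EOPR: EPR={T} ∪ O={G} → {G,T} (+1)
site 6, node EOPRZ: EOPR={G,T} ∪ Z={A} → {A,G,T} (+1)
site 6, node DEOPRZ: D={A} ∩ EOPRZ={A,G,T} → {A} (+0)
site 6, node DEOPRYZ: DEOPRZ={A} ∪ Y={T} → {A,T} (+1)
per-site changes: [4, 3, 5, 2, 2, 4, 4]; total = 24

24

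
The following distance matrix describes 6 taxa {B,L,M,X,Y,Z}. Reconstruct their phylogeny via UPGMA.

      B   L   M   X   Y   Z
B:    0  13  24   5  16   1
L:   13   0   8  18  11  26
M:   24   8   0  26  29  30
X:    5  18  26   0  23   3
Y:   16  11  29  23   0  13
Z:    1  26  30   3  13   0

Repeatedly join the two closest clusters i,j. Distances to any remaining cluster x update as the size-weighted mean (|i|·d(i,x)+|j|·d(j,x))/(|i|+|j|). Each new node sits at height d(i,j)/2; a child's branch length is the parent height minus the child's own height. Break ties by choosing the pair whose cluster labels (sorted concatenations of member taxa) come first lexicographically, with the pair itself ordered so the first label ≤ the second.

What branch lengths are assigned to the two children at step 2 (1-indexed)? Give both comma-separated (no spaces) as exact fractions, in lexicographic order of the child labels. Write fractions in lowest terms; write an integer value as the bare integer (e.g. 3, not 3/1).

3/2,2

iteration 1: select B,Z (d=1); attach at lengths (1/2, 1/2); label the merged cluster BZ
  updated: d(BZ,L)=39/2, d(BZ,M)=27, d(BZ,X)=4, d(BZ,Y)=29/2
iteration 2: select BZ,X (d=4); attach at lengths (3/2, 2); label the merged cluster BXZ
  updated: d(BXZ,L)=19, d(BXZ,M)=80/3, d(BXZ,Y)=52/3
iteration 3: select L,M (d=8); attach at lengths (4, 4); label the merged cluster LM
  updated: d(BXZ,LM)=137/6, d(LM,Y)=20
iteration 4: select BXZ,Y (d=52/3); attach at lengths (20/3, 26/3); label the merged cluster BXYZ
  updated: d(BXYZ,LM)=177/8
iteration 5: select BXYZ,LM (d=177/8); attach at lengths (115/48, 113/16); label the merged cluster BLMXYZ
final tree: ((((B:1/2,Z:1/2):3/2,X:2):20/3,Y:26/3):115/48,(L:4,M:4):113/16)
total length: 895/24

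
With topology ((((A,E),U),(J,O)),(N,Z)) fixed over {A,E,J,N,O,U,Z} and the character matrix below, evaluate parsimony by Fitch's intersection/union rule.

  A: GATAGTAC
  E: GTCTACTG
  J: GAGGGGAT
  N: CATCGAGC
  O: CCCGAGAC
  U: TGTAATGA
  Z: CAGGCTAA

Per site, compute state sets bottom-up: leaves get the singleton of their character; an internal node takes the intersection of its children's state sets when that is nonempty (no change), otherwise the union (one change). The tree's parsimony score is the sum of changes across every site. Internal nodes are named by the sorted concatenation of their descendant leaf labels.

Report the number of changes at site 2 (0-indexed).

4

site 0, node AE: A={G} ∩ E={G} → {G} (+0)
site 0, node AEU: AE={G} ∪ U={T} → {G,T} (+1)
site 0, node JO: J={G} ∪ O={C} → {C,G} (+1)
site 0, node AEJOU: AEU={G,T} ∩ JO={C,G} → {G} (+0)
site 0, node NZ: N={C} ∩ Z={C} → {C} (+0)
site 0, node AEJNOUZ: AEJOU={G} ∪ NZ={C} → {C,G} (+1)
site 1, node AE: A={A} ∪ E={T} → {A,T} (+1)
site 1, node AEU: AE={A,T} ∪ U={G} → {A,G,T} (+1)
site 1, node JO: J={A} ∪ O={C} → {A,C} (+1)
site 1, node AEJOU: AEU={A,G,T} ∩ JO={A,C} → {A} (+0)
site 1, node NZ: N={A} ∩ Z={A} → {A} (+0)
site 1, node AEJNOUZ: AEJOU={A} ∩ NZ={A} → {A} (+0)
site 2, node AE: A={T} ∪ E={C} → {C,T} (+1)
site 2, node AEU: AE={C,T} ∩ U={T} → {T} (+0)
site 2, node JO: J={G} ∪ O={C} → {C,G} (+1)
site 2, node AEJOU: AEU={T} ∪ JO={C,G} → {C,G,T} (+1)
site 2, node NZ: N={T} ∪ Z={G} → {G,T} (+1)
site 2, node AEJNOUZ: AEJOU={C,G,T} ∩ NZ={G,T} → {G,T} (+0)
site 3, node AE: A={A} ∪ E={T} → {A,T} (+1)
site 3, node AEU: AE={A,T} ∩ U={A} → {A} (+0)
site 3, node JO: J={G} ∩ O={G} → {G} (+0)
site 3, node AEJOU: AEU={A} ∪ JO={G} → {A,G} (+1)
site 3, node NZ: N={C} ∪ Z={G} → {C,G} (+1)
site 3, node AEJNOUZ: AEJOU={A,G} ∩ NZ={C,G} → {G} (+0)
site 4, node AE: A={G} ∪ E={A} → {A,G} (+1)
site 4, node AEU: AE={A,G} ∩ U={A} → {A} (+0)
site 4, node JO: J={G} ∪ O={A} → {A,G} (+1)
site 4, node AEJOU: AEU={A} ∩ JO={A,G} → {A} (+0)
site 4, node NZ: N={G} ∪ Z={C} → {C,G} (+1)
site 4, node AEJNOUZ: AEJOU={A} ∪ NZ={C,G} → {A,C,G} (+1)
site 5, node AE: A={T} ∪ E={C} → {C,T} (+1)
site 5, node AEU: AE={C,T} ∩ U={T} → {T} (+0)
site 5, node JO: J={G} ∩ O={G} → {G} (+0)
site 5, node AEJOU: AEU={T} ∪ JO={G} → {G,T} (+1)
site 5, node NZ: N={A} ∪ Z={T} → {A,T} (+1)
site 5, node AEJNOUZ: AEJOU={G,T} ∩ NZ={A,T} → {T} (+0)
site 6, node AE: A={A} ∪ E={T} → {A,T} (+1)
site 6, node AEU: AE={A,T} ∪ U={G} → {A,G,T} (+1)
site 6, node JO: J={A} ∩ O={A} → {A} (+0)
site 6, node AEJOU: AEU={A,G,T} ∩ JO={A} → {A} (+0)
site 6, node NZ: N={G} ∪ Z={A} → {A,G} (+1)
site 6, node AEJNOUZ: AEJOU={A} ∩ NZ={A,G} → {A} (+0)
site 7, node AE: A={C} ∪ E={G} → {C,G} (+1)
site 7, node AEU: AE={C,G} ∪ U={A} → {A,C,G} (+1)
site 7, node JO: J={T} ∪ O={C} → {C,T} (+1)
site 7, node AEJOU: AEU={A,C,G} ∩ JO={C,T} → {C} (+0)
site 7, node NZ: N={C} ∪ Z={A} → {A,C} (+1)
site 7, node AEJNOUZ: AEJOU={C} ∩ NZ={A,C} → {C} (+0)
per-site changes: [3, 3, 4, 3, 4, 3, 3, 4]; total = 27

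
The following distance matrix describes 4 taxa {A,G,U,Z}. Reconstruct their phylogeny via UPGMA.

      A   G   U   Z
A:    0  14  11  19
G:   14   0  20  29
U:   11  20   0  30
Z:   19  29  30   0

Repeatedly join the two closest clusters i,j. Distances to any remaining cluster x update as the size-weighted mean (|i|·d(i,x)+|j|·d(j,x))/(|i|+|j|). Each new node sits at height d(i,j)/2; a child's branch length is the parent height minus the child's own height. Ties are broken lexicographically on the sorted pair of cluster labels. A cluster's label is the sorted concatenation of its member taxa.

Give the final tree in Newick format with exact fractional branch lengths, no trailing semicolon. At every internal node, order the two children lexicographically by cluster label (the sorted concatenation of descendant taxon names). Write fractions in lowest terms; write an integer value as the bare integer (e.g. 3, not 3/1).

1. join A+U (d=11) ⇒ AU; edges |A|=11/2, |U|=11/2
  updated: d(AU,G)=17, d(AU,Z)=49/2
2. join AU+G (d=17) ⇒ AGU; edges |AU|=3, |G|=17/2
  updated: d(AGU,Z)=26
3. join AGU+Z (d=26) ⇒ AGUZ; edges |AGU|=9/2, |Z|=13
final tree: (((A:11/2,U:11/2):3,G:17/2):9/2,Z:13)
total length: 40

(((A:11/2,U:11/2):3,G:17/2):9/2,Z:13)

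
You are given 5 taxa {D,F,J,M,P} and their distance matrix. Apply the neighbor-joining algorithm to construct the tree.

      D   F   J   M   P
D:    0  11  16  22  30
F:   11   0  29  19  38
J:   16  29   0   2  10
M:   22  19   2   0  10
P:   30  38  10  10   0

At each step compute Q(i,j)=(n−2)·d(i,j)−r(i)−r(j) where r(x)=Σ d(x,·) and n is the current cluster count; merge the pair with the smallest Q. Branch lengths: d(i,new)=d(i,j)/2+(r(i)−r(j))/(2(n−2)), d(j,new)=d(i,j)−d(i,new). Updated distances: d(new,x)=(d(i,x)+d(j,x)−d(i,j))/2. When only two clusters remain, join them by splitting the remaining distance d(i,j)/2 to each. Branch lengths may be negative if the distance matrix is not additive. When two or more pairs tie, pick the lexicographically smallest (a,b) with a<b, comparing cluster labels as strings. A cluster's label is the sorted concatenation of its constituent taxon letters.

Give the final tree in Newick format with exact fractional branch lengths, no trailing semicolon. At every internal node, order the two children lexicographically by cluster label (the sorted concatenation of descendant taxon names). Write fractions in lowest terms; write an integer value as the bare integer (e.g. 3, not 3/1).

((((D:5/2,F:17/2):127/8,M:-7/8):15/8,J:1/8):79/16,P:79/16)

iteration 1: select D,F (d=11, Q=-143); attach at lengths (5/2, 17/2); label the merged cluster DF
  updated: d(DF,J)=17, d(DF,M)=15, d(DF,P)=57/2
iteration 2: select DF,M (d=15, Q=-115/2); attach at lengths (127/8, -7/8); label the merged cluster DFM
  updated: d(DFM,J)=2, d(DFM,P)=47/4
iteration 3: select DFM,J (d=2, Q=-95/4); attach at lengths (15/8, 1/8); label the merged cluster DFJM
  updated: d(DFJM,P)=79/8
iteration 4: select DFJM,P (d=79/8); attach at lengths (79/16, 79/16); label the merged cluster DFJMP
final tree: ((((D:5/2,F:17/2):127/8,M:-7/8):15/8,J:1/8):79/16,P:79/16)
total length: 303/8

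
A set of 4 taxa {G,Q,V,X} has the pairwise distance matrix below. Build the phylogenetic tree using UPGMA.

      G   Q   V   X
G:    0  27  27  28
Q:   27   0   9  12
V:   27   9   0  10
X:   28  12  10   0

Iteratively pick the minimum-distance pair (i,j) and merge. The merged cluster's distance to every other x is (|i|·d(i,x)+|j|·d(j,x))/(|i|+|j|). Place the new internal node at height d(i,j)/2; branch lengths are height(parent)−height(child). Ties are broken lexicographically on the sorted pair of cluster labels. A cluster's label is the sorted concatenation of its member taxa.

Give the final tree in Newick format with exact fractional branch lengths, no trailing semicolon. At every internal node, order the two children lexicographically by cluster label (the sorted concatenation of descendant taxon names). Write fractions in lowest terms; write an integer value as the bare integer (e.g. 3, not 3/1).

step 1: merge (Q,V) at d=9; branch lengths Q→9/2, V→9/2; new cluster QV
  updated: d(G,QV)=27, d(QV,X)=11
step 2: merge (QV,X) at d=11; branch lengths QV→1, X→11/2; new cluster QVX
  updated: d(G,QVX)=82/3
step 3: merge (G,QVX) at d=82/3; branch lengths G→41/3, QVX→49/6; new cluster GQVX
final tree: (G:41/3,((Q:9/2,V:9/2):1,X:11/2):49/6)
total length: 112/3

(G:41/3,((Q:9/2,V:9/2):1,X:11/2):49/6)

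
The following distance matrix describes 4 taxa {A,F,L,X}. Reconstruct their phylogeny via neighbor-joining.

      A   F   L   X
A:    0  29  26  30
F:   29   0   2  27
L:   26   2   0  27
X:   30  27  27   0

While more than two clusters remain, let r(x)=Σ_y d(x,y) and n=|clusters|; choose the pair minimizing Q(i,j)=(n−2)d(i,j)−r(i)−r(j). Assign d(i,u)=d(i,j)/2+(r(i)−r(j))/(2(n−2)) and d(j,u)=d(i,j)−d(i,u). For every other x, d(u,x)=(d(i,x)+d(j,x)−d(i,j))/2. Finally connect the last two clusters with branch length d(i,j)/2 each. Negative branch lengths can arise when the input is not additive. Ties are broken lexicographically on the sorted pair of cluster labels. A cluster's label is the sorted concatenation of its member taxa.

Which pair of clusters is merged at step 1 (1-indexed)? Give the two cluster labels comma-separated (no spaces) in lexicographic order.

A,X

1. join A+X (d=30, Q=-109) ⇒ AX; edges |A|=61/4, |X|=59/4
  updated: d(AX,F)=13, d(AX,L)=23/2
2. join AX+F (d=13, Q=-53/2) ⇒ AFX; edges |AX|=45/4, |F|=7/4
  updated: d(AFX,L)=1/4
3. join AFX+L (d=1/4) ⇒ AFLX; edges |AFX|=1/8, |L|=1/8
final tree: (((A:61/4,X:59/4):45/4,F:7/4):1/8,L:1/8)
total length: 173/4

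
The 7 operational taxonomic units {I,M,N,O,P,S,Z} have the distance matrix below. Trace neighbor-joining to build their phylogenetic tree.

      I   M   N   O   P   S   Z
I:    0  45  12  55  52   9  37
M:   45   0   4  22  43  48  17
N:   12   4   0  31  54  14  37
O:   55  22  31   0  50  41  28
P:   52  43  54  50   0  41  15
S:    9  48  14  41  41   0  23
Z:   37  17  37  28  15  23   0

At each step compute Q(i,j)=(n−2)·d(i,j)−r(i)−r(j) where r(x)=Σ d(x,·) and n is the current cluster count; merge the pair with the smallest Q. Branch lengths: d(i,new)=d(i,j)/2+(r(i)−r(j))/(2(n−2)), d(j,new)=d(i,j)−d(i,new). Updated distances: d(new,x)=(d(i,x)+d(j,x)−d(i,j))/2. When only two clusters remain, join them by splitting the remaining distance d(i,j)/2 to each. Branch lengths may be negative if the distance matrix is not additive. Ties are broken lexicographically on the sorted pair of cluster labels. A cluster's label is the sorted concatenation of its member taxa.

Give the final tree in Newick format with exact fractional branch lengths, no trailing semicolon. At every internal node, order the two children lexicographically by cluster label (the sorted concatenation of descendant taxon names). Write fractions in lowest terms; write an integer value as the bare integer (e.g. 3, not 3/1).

1. join I+S (d=9, Q=-341) ⇒ IS; edges |I|=79/10, |S|=11/10
  updated: d(IS,M)=42, d(IS,N)=17/2, d(IS,O)=87/2, d(IS,P)=42, d(IS,Z)=51/2
2. join P+Z (d=15, Q=-533/2) ⇒ PZ; edges |P|=283/16, |Z|=-43/16
  updated: d(IS,PZ)=105/4, d(M,PZ)=45/2, d(N,PZ)=38, d(O,PZ)=63/2
3. join IS+N (d=17/2, Q=-705/4) ⇒ INS; edges |IS|=257/24, |N|=-53/24
  updated: d(INS,M)=75/4, d(INS,O)=33, d(INS,PZ)=223/8
4. join INS+PZ (d=223/8, Q=-423/4) ⇒ INPSZ; edges |INS|=107/8, |PZ|=29/2
  updated: d(INPSZ,M)=107/16, d(INPSZ,O)=293/16
5. join INPSZ+M (d=107/16, Q=-47) ⇒ IMNPSZ; edges |INPSZ|=3/2, |M|=83/16
  updated: d(IMNPSZ,O)=269/16
6. join IMNPSZ+O (d=269/16) ⇒ IMNOPSZ; edges |IMNPSZ|=269/32, |O|=269/32
final tree: (((((I:79/10,S:11/10):257/24,N:-53/24):107/8,(P:283/16,Z:-43/16):29/2):3/2,M:83/16):269/32,O:269/32)
total length: 671/8

(((((I:79/10,S:11/10):257/24,N:-53/24):107/8,(P:283/16,Z:-43/16):29/2):3/2,M:83/16):269/32,O:269/32)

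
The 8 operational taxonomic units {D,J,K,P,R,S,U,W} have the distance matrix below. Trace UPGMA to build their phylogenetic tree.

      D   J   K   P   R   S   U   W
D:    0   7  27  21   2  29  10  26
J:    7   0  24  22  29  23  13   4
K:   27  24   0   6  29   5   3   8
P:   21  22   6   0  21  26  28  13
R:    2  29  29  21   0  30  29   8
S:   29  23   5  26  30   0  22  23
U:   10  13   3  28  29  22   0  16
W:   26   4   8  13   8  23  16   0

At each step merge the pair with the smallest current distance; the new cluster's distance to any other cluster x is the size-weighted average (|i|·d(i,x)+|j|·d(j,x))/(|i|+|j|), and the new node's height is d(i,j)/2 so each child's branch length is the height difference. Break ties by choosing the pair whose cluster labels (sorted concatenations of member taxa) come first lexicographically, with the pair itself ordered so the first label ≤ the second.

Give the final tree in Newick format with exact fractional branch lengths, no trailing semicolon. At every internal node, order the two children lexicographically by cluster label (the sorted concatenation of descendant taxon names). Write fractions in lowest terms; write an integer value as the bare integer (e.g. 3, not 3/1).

iteration 1: select D,R (d=2); attach at lengths (1, 1); label the merged cluster DR
  updated: d(DR,J)=18, d(DR,K)=28, d(DR,P)=21, d(DR,S)=59/2, d(DR,U)=39/2, d(DR,W)=17
iteration 2: select K,U (d=3); attach at lengths (3/2, 3/2); label the merged cluster KU
  updated: d(DR,KU)=95/4, d(J,KU)=37/2, d(KU,P)=17, d(KU,S)=27/2, d(KU,W)=12
iteration 3: select J,W (d=4); attach at lengths (2, 2); label the merged cluster JW
  updated: d(DR,JW)=35/2, d(JW,KU)=61/4, d(JW,P)=35/2, d(JW,S)=23
iteration 4: select KU,S (d=27/2); attach at lengths (21/4, 27/4); label the merged cluster KSU
  updated: d(DR,KSU)=77/3, d(JW,KSU)=107/6, d(KSU,P)=20
iteration 5: select DR,JW (d=35/2); attach at lengths (31/4, 27/4); label the merged cluster DJRW
  updated: d(DJRW,KSU)=87/4, d(DJRW,P)=77/4
iteration 6: select DJRW,P (d=77/4); attach at lengths (7/8, 77/8); label the merged cluster DJPRW
  updated: d(DJPRW,KSU)=107/5
iteration 7: select DJPRW,KSU (d=107/5); attach at lengths (43/40, 79/20); label the merged cluster DJKPRSUW
final tree: ((((D:1,R:1):31/4,(J:2,W:2):27/4):7/8,P:77/8):43/40,((K:3/2,U:3/2):21/4,S:27/4):79/20)
total length: 2041/40

((((D:1,R:1):31/4,(J:2,W:2):27/4):7/8,P:77/8):43/40,((K:3/2,U:3/2):21/4,S:27/4):79/20)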